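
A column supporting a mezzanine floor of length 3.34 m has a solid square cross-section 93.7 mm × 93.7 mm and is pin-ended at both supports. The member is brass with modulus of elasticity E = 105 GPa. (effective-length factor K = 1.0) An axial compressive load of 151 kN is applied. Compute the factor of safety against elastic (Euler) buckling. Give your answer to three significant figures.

n ≈ 3.95

I = a⁴/12 = 93.7⁴/12 = 6.424×10^6 mm⁴
I = 6.424×10^6 mm⁴ = 6.424×10^-6 m⁴
Effective length L_e = K·L = 1 × 3.34 = 3.340 m
P_cr = π²EI / L_e² = π² × 105×10⁹ × 6.424×10^-6 / 3.340² = 5.967×10^5 N
Factor of safety n = P_cr / P = 596.72 / 151 = 3.95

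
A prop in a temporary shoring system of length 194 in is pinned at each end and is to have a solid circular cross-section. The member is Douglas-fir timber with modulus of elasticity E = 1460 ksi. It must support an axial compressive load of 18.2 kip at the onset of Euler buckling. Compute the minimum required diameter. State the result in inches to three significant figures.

d ≈ 5.58 in

L_e = K·L = 1 × 194 = 194.0 in
Required I = P_cr·L_e²/(π²E) = 1.820×10^4 × 194.0² / (π² × 1.46×10^6) = 47.54 in⁴
Solid circle: I = πd⁴/64  ⇒  d = (64I/π)^(1/4) = (64×47.54/π)^(1/4) = 5.58 in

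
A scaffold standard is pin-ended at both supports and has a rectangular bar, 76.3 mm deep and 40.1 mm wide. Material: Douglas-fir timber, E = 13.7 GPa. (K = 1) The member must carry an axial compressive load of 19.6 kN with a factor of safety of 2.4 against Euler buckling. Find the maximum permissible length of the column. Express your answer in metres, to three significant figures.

L_max ≈ 1.09 m

Buckling occurs about the weak axis: I_min = h·b³/12 with b = 40.1 mm (the shorter side).
I_min = 76.3×40.1³/12 = 4.100×10^5 mm⁴
I = 4.100×10^-7 m⁴
Required critical load P_cr = n·P = 2.4 × 19.6 = 47.04 kN = 4.704×10^4 N
From P_cr = π²EI/(K·L)²:  L = (1/K)·√(π²EI/P_cr) = (1/1)·√(π²×1.37×10^10×4.100×10^-7/4.704×10^4)
L = 1.09 m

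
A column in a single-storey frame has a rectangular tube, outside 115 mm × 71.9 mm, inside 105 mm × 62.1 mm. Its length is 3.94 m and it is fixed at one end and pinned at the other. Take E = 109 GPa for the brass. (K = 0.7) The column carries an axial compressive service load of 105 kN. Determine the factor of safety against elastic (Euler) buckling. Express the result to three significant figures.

n ≈ 1.98

Weak-axis I_min = (h_o·b_o³ − h_i·b_i³)/12 with b_o = 71.9, b_i = 62.10 mm (shorter outer/inner sides).
I_min = (115×71.9³ − 105.0×62.10³)/12 = 1.467×10^6 mm⁴
I = 1.467×10^6 mm⁴ = 1.467×10^-6 m⁴
Effective length L_e = K·L = 0.7 × 3.94 = 2.758 m
P_cr = π²EI / L_e² = π² × 109×10⁹ × 1.467×10^-6 / 2.758² = 2.074×10^5 N
Factor of safety n = P_cr / P = 207.42 / 105 = 1.98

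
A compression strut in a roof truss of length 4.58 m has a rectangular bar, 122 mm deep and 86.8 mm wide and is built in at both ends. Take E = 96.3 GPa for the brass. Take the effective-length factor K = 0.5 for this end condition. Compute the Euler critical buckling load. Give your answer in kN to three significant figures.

P_cr ≈ 1210 kN

Buckling occurs about the weak axis: I_min = h·b³/12 with b = 86.8 mm (the shorter side).
I_min = 122×86.8³/12 = 6.649×10^6 mm⁴
I = 6.649×10^6 mm⁴ = 6.649×10^-6 m⁴
Effective length L_e = K·L = 0.5 × 4.58 = 2.290 m
P_cr = π²EI / L_e² = π² × 96.3×10⁹ × 6.649×10^-6 / 2.290² = 1.205×10^6 N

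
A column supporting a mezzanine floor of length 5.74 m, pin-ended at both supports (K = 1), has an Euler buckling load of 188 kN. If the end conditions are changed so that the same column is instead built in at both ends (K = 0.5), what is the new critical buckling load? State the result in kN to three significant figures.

P_cr ∝ 1/K², so P_cr,new = P_cr,old × (K_old/K_new)² = 188 × (1/0.5)²
= 188 × 4.000 = 752 kN

P_cr ≈ 752 kN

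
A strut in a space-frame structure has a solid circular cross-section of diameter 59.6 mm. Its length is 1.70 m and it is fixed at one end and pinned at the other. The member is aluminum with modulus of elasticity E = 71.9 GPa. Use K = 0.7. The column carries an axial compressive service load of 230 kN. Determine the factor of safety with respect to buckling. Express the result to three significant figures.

n ≈ 1.35

I = πd⁴/64 = π×59.6⁴/64 = 6.194×10^5 mm⁴
I = 6.194×10^5 mm⁴ = 6.194×10^-7 m⁴
Effective length L_e = K·L = 0.7 × 1.70 = 1.190 m
P_cr = π²EI / L_e² = π² × 71.9×10⁹ × 6.194×10^-7 / 1.190² = 3.104×10^5 N
Factor of safety n = P_cr / P = 310.38 / 230 = 1.35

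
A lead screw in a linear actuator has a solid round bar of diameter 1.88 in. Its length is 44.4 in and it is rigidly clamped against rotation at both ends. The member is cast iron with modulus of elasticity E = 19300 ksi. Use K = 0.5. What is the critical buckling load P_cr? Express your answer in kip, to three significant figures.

P_cr ≈ 237 kip

I = πd⁴/64 = π×1.88⁴/64 = 0.6132 in⁴
Effective length L_e = K·L = 0.5 × 44.4 = 22.20 in
P_cr = π²EI / L_e² = π² × 19300×10³ × 0.6132 / 22.20² = 2.370×10^5 lb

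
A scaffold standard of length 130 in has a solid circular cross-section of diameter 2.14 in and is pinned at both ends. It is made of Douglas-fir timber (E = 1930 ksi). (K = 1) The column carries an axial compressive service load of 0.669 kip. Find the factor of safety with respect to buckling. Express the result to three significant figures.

I = πd⁴/64 = π×2.14⁴/64 = 1.029 in⁴
Effective length L_e = K·L = 1 × 130 = 130.0 in
P_cr = π²EI / L_e² = π² × 1930×10³ × 1.029 / 130.0² = 1.160×10^3 lb
Factor of safety n = P_cr / P = 1.1604 / 0.669 = 1.73

n ≈ 1.73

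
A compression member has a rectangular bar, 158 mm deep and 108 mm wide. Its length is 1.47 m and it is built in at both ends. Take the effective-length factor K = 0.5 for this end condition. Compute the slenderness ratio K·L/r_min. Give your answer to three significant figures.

λ ≈ 23.6

Buckling occurs about the weak axis: I_min = h·b³/12 with b = 108 mm (the shorter side).
I_min = 158×108³/12 = 1.659×10^7 mm⁴
A = 1.706×10^4 mm²;  r_min = √(I/A) = √(1.659×10^7/1.706×10^4) = 31.18 mm
L_e = K·L = 0.5 × 1.47 m = 0.7350 m = 735.00 mm
λ = L_e / r_min = 735.00 / 31.18 = 23.6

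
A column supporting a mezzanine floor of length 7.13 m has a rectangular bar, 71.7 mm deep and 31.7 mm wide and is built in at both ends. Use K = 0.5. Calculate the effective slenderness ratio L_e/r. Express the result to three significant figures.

For a rectangle r_min = b/√12 = 31.7/√12 = 9.151 mm
L_e = K·L = 0.5 × 7.13 m = 3.565 m = 3565.0 mm
λ = L_e / r_min = 3565.0 / 9.151 = 390

λ ≈ 390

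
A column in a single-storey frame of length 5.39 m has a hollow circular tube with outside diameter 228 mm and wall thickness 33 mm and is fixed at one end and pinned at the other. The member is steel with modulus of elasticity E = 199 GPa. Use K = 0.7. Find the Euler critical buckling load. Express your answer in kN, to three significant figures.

Inner diameter d_i = 228 − 2×33 = 162.0 mm
I = π(d_o⁴ − d_i⁴)/64 = π(228⁴ − 162.0⁴)/64 = 9.884×10^7 mm⁴
I = 9.884×10^7 mm⁴ = 9.884×10^-5 m⁴
Effective length L_e = K·L = 0.7 × 5.39 = 3.773 m
P_cr = π²EI / L_e² = π² × 199×10⁹ × 9.884×10^-5 / 3.773² = 1.364×10^7 N

P_cr ≈ 13600 kN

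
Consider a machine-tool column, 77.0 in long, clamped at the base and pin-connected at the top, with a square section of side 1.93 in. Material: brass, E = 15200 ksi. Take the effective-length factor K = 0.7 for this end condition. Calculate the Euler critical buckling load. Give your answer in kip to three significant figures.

I = a⁴/12 = 1.93⁴/12 = 1.156 in⁴
Effective length L_e = K·L = 0.7 × 77.0 = 53.90 in
P_cr = π²EI / L_e² = π² × 15200×10³ × 1.156 / 53.90² = 5.971×10^4 lb

P_cr ≈ 59.7 kip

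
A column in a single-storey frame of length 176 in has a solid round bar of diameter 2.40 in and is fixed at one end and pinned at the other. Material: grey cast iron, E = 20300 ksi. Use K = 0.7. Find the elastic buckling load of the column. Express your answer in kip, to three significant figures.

I = πd⁴/64 = π×2.40⁴/64 = 1.629 in⁴
Effective length L_e = K·L = 0.7 × 176 = 123.2 in
P_cr = π²EI / L_e² = π² × 20300×10³ × 1.629 / 123.2² = 2.150×10^4 lb

P_cr ≈ 21.5 kip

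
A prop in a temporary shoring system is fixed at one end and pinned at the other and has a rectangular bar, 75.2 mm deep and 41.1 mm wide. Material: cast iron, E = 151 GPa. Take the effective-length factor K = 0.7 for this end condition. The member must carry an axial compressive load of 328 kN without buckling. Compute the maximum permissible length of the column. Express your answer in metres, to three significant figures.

Buckling occurs about the weak axis: I_min = h·b³/12 with b = 41.1 mm (the shorter side).
I_min = 75.2×41.1³/12 = 4.351×10^5 mm⁴
I = 4.351×10^-7 m⁴
At the buckling limit P_cr = P = 3.280×10^5 N
From P_cr = π²EI/(K·L)²:  L = (1/K)·√(π²EI/P_cr) = (1/0.7)·√(π²×1.51×10^11×4.351×10^-7/3.280×10^5)
L = 2.01 m

L_max ≈ 2.01 m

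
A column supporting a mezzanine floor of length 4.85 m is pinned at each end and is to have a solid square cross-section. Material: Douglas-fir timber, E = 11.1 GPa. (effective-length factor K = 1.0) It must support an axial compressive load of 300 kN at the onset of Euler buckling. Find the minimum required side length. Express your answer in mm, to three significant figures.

L_e = K·L = 1 × 4.85 = 4.850 m
Required I = P_cr·L_e²/(π²E) = 3.000×10^5 × 4.850² / (π² × 1.11×10^10) = 6.441×10^-5 m⁴
I_req = 6.441×10^7 mm⁴
Solid square: I = a⁴/12  ⇒  a = (12I)^(1/4) = (12×6.441×10^7)^(1/4) = 167 mm

a ≈ 167 mm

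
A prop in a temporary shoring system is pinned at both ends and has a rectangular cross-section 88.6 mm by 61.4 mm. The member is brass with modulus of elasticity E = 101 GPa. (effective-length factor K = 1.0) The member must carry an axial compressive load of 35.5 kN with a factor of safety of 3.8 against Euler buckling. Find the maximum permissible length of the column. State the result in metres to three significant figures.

Buckling occurs about the weak axis: I_min = h·b³/12 with b = 61.4 mm (the shorter side).
I_min = 88.6×61.4³/12 = 1.709×10^6 mm⁴
I = 1.709×10^-6 m⁴
Required critical load P_cr = n·P = 3.8 × 35.5 = 134.9 kN = 1.349×10^5 N
From P_cr = π²EI/(K·L)²:  L = (1/K)·√(π²EI/P_cr) = (1/1)·√(π²×1.01×10^11×1.709×10^-6/1.349×10^5)
L = 3.55 m

L_max ≈ 3.55 m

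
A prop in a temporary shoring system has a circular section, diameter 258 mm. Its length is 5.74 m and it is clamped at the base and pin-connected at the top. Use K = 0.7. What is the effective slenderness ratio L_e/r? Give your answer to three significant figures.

For a solid circle r = d/4 = 258/4 = 64.50 mm
L_e = K·L = 0.7 × 5.74 m = 4.018 m = 4018.0 mm
λ = L_e / r_min = 4018.0 / 64.50 = 62.3

λ ≈ 62.3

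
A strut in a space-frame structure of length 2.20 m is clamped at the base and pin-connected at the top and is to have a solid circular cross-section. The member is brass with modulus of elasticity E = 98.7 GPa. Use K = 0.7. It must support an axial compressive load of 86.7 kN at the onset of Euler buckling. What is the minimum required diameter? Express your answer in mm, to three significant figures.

L_e = K·L = 0.7 × 2.20 = 1.540 m
Required I = P_cr·L_e²/(π²E) = 8.670×10^4 × 1.540² / (π² × 9.87×10^10) = 2.111×10^-7 m⁴
I_req = 2.111×10^5 mm⁴
Solid circle: I = πd⁴/64  ⇒  d = (64I/π)^(1/4) = (64×2.111×10^5/π)^(1/4) = 45.5 mm

d ≈ 45.5 mm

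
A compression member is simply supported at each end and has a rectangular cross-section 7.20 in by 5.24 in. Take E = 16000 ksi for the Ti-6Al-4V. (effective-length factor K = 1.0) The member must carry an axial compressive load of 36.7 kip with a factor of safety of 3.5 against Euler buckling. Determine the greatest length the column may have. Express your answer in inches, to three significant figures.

Buckling occurs about the weak axis: I_min = h·b³/12 with b = 5.24 in (the shorter side).
I_min = 7.20×5.24³/12 = 86.33 in⁴
Required critical load P_cr = n·P = 3.5 × 36.7 = 128.5 kip = 1.284×10^5 lb
From P_cr = π²EI/(K·L)²:  L = (1/K)·√(π²EI/P_cr) = (1/1)·√(π²×1.60×10^7×86.33/1.284×10^5)
L = 326 in

L_max ≈ 326 in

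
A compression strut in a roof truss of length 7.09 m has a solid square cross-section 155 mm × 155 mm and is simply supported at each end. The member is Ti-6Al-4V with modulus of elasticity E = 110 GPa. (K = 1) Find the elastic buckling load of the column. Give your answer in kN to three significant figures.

I = a⁴/12 = 155⁴/12 = 4.810×10^7 mm⁴
I = 4.810×10^7 mm⁴ = 4.810×10^-5 m⁴
Effective length L_e = K·L = 1 × 7.09 = 7.090 m
P_cr = π²EI / L_e² = π² × 110×10⁹ × 4.810×10^-5 / 7.090² = 1.039×10^6 N

P_cr ≈ 1040 kN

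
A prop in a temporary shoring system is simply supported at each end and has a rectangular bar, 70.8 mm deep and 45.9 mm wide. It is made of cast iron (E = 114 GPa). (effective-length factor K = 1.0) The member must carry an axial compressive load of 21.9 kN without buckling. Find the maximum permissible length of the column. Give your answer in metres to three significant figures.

L_max ≈ 5.41 m

Buckling occurs about the weak axis: I_min = h·b³/12 with b = 45.9 mm (the shorter side).
I_min = 70.8×45.9³/12 = 5.705×10^5 mm⁴
I = 5.705×10^-7 m⁴
At the buckling limit P_cr = P = 2.190×10^4 N
From P_cr = π²EI/(K·L)²:  L = (1/K)·√(π²EI/P_cr) = (1/1)·√(π²×1.14×10^11×5.705×10^-7/2.190×10^4)
L = 5.41 m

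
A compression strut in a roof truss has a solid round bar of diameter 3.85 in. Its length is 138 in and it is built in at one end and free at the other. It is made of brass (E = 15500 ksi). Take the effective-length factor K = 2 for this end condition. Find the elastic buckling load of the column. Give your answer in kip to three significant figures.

P_cr ≈ 21.7 kip

I = πd⁴/64 = π×3.85⁴/64 = 10.78 in⁴
Effective length L_e = K·L = 2 × 138 = 276.0 in
P_cr = π²EI / L_e² = π² × 15500×10³ × 10.78 / 276.0² = 2.166×10^4 lb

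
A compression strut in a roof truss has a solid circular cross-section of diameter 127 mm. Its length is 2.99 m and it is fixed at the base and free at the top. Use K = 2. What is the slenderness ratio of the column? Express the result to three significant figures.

For a solid circle r = d/4 = 127/4 = 31.75 mm
L_e = K·L = 2 × 2.99 m = 5.980 m = 5980.0 mm
λ = L_e / r_min = 5980.0 / 31.75 = 188

λ ≈ 188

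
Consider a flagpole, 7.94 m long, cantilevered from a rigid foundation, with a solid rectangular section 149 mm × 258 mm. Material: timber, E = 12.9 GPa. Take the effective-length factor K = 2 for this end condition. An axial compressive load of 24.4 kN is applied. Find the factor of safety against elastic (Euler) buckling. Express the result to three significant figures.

n ≈ 1.47

Buckling occurs about the weak axis: I_min = h·b³/12 with b = 149 mm (the shorter side).
I_min = 258×149³/12 = 7.112×10^7 mm⁴
I = 7.112×10^7 mm⁴ = 7.112×10^-5 m⁴
Effective length L_e = K·L = 2 × 7.94 = 15.88 m
P_cr = π²EI / L_e² = π² × 12.9×10⁹ × 7.112×10^-5 / 15.88² = 3.591×10^4 N
Factor of safety n = P_cr / P = 35.908 / 24.4 = 1.47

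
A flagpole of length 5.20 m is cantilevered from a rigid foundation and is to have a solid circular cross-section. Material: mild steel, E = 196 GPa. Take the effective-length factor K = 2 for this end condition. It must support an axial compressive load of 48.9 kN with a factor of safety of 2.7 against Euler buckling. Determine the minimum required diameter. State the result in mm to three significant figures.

Required P_cr = n·P = 2.7 × 48.9 = 132.0 kN
L_e = K·L = 2 × 5.20 = 10.40 m
Required I = P_cr·L_e²/(π²E) = 1.320×10^5 × 10.40² / (π² × 1.96×10^11) = 7.382×10^-6 m⁴
I_req = 7.382×10^6 mm⁴
Solid circle: I = πd⁴/64  ⇒  d = (64I/π)^(1/4) = (64×7.382×10^6/π)^(1/4) = 111 mm

d ≈ 111 mm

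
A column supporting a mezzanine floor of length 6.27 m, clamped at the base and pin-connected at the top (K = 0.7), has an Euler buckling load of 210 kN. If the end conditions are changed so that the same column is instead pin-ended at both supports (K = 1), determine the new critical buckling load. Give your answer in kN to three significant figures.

P_cr ≈ 103 kN

P_cr ∝ 1/K², so P_cr,new = P_cr,old × (K_old/K_new)² = 210 × (0.7/1)²
= 210 × 0.4900 = 103 kN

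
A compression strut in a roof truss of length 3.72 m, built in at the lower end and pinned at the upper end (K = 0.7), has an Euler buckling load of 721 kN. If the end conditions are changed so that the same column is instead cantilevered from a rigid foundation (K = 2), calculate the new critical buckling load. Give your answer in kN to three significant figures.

P_cr ∝ 1/K², so P_cr,new = P_cr,old × (K_old/K_new)² = 721 × (0.7/2)²
= 721 × 0.1225 = 88.3 kN

P_cr ≈ 88.3 kN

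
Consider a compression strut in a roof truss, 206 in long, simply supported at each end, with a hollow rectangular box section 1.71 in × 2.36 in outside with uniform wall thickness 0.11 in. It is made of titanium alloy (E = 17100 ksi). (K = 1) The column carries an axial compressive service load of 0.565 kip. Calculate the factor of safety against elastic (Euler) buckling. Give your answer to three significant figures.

Inner dimensions: h_i = 2.36 − 2×0.11 = 2.140 in, b_i = 1.71 − 2×0.11 = 1.490 in
Weak-axis I_min = (h_o·b_o³ − h_i·b_i³)/12 with b_o = 1.71, b_i = 1.490 in (shorter outer/inner sides).
I_min = (2.36×1.71³ − 2.140×1.490³)/12 = 0.3935 in⁴
Effective length L_e = K·L = 1 × 206 = 206.0 in
P_cr = π²EI / L_e² = π² × 17100×10³ × 0.3935 / 206.0² = 1.565×10^3 lb
Factor of safety n = P_cr / P = 1.5648 / 0.565 = 2.77

n ≈ 2.77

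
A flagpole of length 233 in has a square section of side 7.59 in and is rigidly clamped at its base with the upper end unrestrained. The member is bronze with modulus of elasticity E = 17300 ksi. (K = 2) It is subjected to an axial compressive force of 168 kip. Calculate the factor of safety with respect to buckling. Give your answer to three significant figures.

n ≈ 1.29

I = a⁴/12 = 7.59⁴/12 = 276.6 in⁴
Effective length L_e = K·L = 2 × 233 = 466.0 in
P_cr = π²EI / L_e² = π² × 17300×10³ × 276.6 / 466.0² = 2.175×10^5 lb
Factor of safety n = P_cr / P = 217.45 / 168 = 1.29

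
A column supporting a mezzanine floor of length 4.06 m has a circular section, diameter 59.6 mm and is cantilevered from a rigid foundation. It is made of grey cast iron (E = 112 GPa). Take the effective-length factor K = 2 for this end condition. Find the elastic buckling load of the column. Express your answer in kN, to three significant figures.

P_cr ≈ 10.4 kN

I = πd⁴/64 = π×59.6⁴/64 = 6.194×10^5 mm⁴
I = 6.194×10^5 mm⁴ = 6.194×10^-7 m⁴
Effective length L_e = K·L = 2 × 4.06 = 8.120 m
P_cr = π²EI / L_e² = π² × 112×10⁹ × 6.194×10^-7 / 8.120² = 1.038×10^4 N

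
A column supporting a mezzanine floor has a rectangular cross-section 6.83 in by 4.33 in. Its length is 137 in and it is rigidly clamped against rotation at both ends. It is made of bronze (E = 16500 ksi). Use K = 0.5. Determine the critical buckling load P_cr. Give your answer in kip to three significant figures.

Buckling occurs about the weak axis: I_min = h·b³/12 with b = 4.33 in (the shorter side).
I_min = 6.83×4.33³/12 = 46.21 in⁴
Effective length L_e = K·L = 0.5 × 137 = 68.50 in
P_cr = π²EI / L_e² = π² × 16500×10³ × 46.21 / 68.50² = 1.604×10^6 lb

P_cr ≈ 1600 kip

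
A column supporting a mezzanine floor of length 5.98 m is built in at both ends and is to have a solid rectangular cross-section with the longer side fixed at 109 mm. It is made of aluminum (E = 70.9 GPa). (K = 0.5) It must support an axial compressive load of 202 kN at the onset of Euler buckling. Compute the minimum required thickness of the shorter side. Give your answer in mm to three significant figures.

b ≈ 65.7 mm

L_e = K·L = 0.5 × 5.98 = 2.990 m
Required I = P_cr·L_e²/(π²E) = 2.020×10^5 × 2.990² / (π² × 7.09×10^10) = 2.581×10^-6 m⁴
I_req = 2.581×10^6 mm⁴
Rectangle, weak axis: I_min = h·b³/12 with h = 109 mm fixed  ⇒  b = (12I/h)^(1/3) = 65.7 mm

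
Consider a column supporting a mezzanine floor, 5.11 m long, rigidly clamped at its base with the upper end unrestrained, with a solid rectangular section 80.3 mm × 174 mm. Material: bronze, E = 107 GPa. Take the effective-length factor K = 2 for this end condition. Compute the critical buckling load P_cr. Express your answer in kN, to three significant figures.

P_cr ≈ 75.9 kN

Buckling occurs about the weak axis: I_min = h·b³/12 with b = 80.3 mm (the shorter side).
I_min = 174×80.3³/12 = 7.508×10^6 mm⁴
I = 7.508×10^6 mm⁴ = 7.508×10^-6 m⁴
Effective length L_e = K·L = 2 × 5.11 = 10.22 m
P_cr = π²EI / L_e² = π² × 107×10⁹ × 7.508×10^-6 / 10.22² = 7.591×10^4 N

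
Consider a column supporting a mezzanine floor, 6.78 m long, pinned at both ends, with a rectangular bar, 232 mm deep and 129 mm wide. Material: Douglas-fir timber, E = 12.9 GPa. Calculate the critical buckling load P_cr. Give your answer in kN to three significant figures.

P_cr ≈ 115 kN

Buckling occurs about the weak axis: I_min = h·b³/12 with b = 129 mm (the shorter side).
I_min = 232×129³/12 = 4.150×10^7 mm⁴
I = 4.150×10^7 mm⁴ = 4.150×10^-5 m⁴
Effective length L_e = K·L = 1 × 6.78 = 6.780 m
P_cr = π²EI / L_e² = π² × 12.9×10⁹ × 4.150×10^-5 / 6.780² = 1.149×10^5 N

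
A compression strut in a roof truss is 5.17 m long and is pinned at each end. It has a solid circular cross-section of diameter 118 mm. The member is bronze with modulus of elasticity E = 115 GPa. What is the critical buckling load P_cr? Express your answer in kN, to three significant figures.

I = πd⁴/64 = π×118⁴/64 = 9.517×10^6 mm⁴
I = 9.517×10^6 mm⁴ = 9.517×10^-6 m⁴
Effective length L_e = K·L = 1 × 5.17 = 5.170 m
P_cr = π²EI / L_e² = π² × 115×10⁹ × 9.517×10^-6 / 5.170² = 4.041×10^5 N

P_cr ≈ 404 kN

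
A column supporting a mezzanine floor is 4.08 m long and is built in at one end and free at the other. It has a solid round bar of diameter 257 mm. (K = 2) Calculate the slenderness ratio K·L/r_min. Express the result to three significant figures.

For a solid circle r = d/4 = 257/4 = 64.25 mm
L_e = K·L = 2 × 4.08 m = 8.160 m = 8160.0 mm
λ = L_e / r_min = 8160.0 / 64.25 = 127

λ ≈ 127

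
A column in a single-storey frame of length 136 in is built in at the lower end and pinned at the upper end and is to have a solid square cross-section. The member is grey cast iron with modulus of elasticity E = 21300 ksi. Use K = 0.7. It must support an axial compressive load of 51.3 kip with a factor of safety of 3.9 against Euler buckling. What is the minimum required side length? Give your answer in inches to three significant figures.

a ≈ 3.19 in

Required P_cr = n·P = 3.9 × 51.3 = 200.1 kip
L_e = K·L = 0.7 × 136 = 95.20 in
Required I = P_cr·L_e²/(π²E) = 2.001×10^5 × 95.20² / (π² × 2.13×10^7) = 8.625 in⁴
Solid square: I = a⁴/12  ⇒  a = (12I)^(1/4) = (12×8.625)^(1/4) = 3.19 in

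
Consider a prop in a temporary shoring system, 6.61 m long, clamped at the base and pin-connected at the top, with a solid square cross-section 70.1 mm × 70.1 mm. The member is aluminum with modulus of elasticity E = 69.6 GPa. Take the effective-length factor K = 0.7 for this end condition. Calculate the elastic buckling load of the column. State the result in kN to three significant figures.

I = a⁴/12 = 70.1⁴/12 = 2.012×10^6 mm⁴
I = 2.012×10^6 mm⁴ = 2.012×10^-6 m⁴
Effective length L_e = K·L = 0.7 × 6.61 = 4.627 m
P_cr = π²EI / L_e² = π² × 69.6×10⁹ × 2.012×10^-6 / 4.627² = 6.457×10^4 N

P_cr ≈ 64.6 kN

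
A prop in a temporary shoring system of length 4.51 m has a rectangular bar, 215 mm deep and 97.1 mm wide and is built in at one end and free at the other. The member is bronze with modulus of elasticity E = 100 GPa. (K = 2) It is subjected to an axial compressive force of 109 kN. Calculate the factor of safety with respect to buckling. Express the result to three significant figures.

Buckling occurs about the weak axis: I_min = h·b³/12 with b = 97.1 mm (the shorter side).
I_min = 215×97.1³/12 = 1.640×10^7 mm⁴
I = 1.640×10^7 mm⁴ = 1.640×10^-5 m⁴
Effective length L_e = K·L = 2 × 4.51 = 9.020 m
P_cr = π²EI / L_e² = π² × 100×10⁹ × 1.640×10^-5 / 9.020² = 1.990×10^5 N
Factor of safety n = P_cr / P = 198.98 / 109 = 1.83

n ≈ 1.83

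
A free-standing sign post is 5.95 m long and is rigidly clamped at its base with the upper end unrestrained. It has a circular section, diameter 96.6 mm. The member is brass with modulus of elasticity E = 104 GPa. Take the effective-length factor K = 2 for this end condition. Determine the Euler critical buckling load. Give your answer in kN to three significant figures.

I = πd⁴/64 = π×96.6⁴/64 = 4.274×10^6 mm⁴
I = 4.274×10^6 mm⁴ = 4.274×10^-6 m⁴
Effective length L_e = K·L = 2 × 5.95 = 11.90 m
P_cr = π²EI / L_e² = π² × 104×10⁹ × 4.274×10^-6 / 11.90² = 3.098×10^4 N

P_cr ≈ 31.0 kN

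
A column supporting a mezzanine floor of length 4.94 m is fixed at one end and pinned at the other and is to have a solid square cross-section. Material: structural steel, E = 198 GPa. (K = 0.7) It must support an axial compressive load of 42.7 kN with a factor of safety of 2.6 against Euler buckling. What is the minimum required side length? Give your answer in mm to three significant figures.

a ≈ 53.4 mm

Required P_cr = n·P = 2.6 × 42.7 = 111.0 kN
L_e = K·L = 0.7 × 4.94 = 3.458 m
Required I = P_cr·L_e²/(π²E) = 1.110×10^5 × 3.458² / (π² × 1.98×10^11) = 6.793×10^-7 m⁴
I_req = 6.793×10^5 mm⁴
Solid square: I = a⁴/12  ⇒  a = (12I)^(1/4) = (12×6.793×10^5)^(1/4) = 53.4 mm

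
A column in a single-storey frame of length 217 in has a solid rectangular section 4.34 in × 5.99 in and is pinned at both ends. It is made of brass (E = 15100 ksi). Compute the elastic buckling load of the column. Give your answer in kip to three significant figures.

Buckling occurs about the weak axis: I_min = h·b³/12 with b = 4.34 in (the shorter side).
I_min = 5.99×4.34³/12 = 40.81 in⁴
Effective length L_e = K·L = 1 × 217 = 217.0 in
P_cr = π²EI / L_e² = π² × 15100×10³ × 40.81 / 217.0² = 1.291×10^5 lb

P_cr ≈ 129 kip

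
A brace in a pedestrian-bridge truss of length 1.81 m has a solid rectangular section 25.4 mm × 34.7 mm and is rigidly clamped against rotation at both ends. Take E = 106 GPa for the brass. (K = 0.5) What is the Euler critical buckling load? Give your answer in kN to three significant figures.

P_cr ≈ 60.5 kN

Buckling occurs about the weak axis: I_min = h·b³/12 with b = 25.4 mm (the shorter side).
I_min = 34.7×25.4³/12 = 4.739×10^4 mm⁴
I = 4.739×10^4 mm⁴ = 4.739×10^-8 m⁴
Effective length L_e = K·L = 0.5 × 1.81 = 0.9050 m
P_cr = π²EI / L_e² = π² × 106×10⁹ × 4.739×10^-8 / 0.9050² = 6.053×10^4 N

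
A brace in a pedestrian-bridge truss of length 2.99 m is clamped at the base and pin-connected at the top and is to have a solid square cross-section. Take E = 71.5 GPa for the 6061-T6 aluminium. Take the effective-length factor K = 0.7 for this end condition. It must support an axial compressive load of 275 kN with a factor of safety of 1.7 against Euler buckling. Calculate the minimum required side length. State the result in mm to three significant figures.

Required P_cr = n·P = 1.7 × 275 = 467.5 kN
L_e = K·L = 0.7 × 2.99 = 2.093 m
Required I = P_cr·L_e²/(π²E) = 4.675×10^5 × 2.093² / (π² × 7.15×10^10) = 2.902×10^-6 m⁴
I_req = 2.902×10^6 mm⁴
Solid square: I = a⁴/12  ⇒  a = (12I)^(1/4) = (12×2.902×10^6)^(1/4) = 76.8 mm

a ≈ 76.8 mm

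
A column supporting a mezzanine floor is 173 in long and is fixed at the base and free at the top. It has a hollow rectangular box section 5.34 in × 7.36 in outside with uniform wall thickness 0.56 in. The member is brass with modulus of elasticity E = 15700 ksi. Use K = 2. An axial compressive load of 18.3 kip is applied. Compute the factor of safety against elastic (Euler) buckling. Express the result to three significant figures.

Inner dimensions: h_i = 7.36 − 2×0.56 = 6.240 in, b_i = 5.34 − 2×0.56 = 4.220 in
Weak-axis I_min = (h_o·b_o³ − h_i·b_i³)/12 with b_o = 5.34, b_i = 4.220 in (shorter outer/inner sides).
I_min = (7.36×5.34³ − 6.240×4.220³)/12 = 54.32 in⁴
Effective length L_e = K·L = 2 × 173 = 346.0 in
P_cr = π²EI / L_e² = π² × 15700×10³ × 54.32 / 346.0² = 7.030×10^4 lb
Factor of safety n = P_cr / P = 70.303 / 18.3 = 3.84

n ≈ 3.84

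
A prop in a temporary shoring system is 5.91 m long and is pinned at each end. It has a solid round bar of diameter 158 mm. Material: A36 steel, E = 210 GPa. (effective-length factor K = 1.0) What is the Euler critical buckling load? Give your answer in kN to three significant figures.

I = πd⁴/64 = π×158⁴/64 = 3.059×10^7 mm⁴
I = 3.059×10^7 mm⁴ = 3.059×10^-5 m⁴
Effective length L_e = K·L = 1 × 5.91 = 5.910 m
P_cr = π²EI / L_e² = π² × 210×10⁹ × 3.059×10^-5 / 5.910² = 1.815×10^6 N

P_cr ≈ 1820 kN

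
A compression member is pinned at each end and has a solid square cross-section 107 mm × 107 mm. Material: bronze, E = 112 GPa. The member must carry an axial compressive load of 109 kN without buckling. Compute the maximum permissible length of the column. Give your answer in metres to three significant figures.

I = a⁴/12 = 107⁴/12 = 1.092×10^7 mm⁴
I = 1.092×10^-5 m⁴
At the buckling limit P_cr = P = 1.090×10^5 N
From P_cr = π²EI/(K·L)²:  L = (1/K)·√(π²EI/P_cr) = (1/1)·√(π²×1.12×10^11×1.092×10^-5/1.090×10^5)
L = 10.5 m

L_max ≈ 10.5 m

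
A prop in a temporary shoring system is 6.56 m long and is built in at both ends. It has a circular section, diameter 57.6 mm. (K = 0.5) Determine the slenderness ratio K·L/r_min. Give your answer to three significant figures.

λ ≈ 228

For a solid circle r = d/4 = 57.6/4 = 14.40 mm
L_e = K·L = 0.5 × 6.56 m = 3.280 m = 3280.0 mm
λ = L_e / r_min = 3280.0 / 14.40 = 228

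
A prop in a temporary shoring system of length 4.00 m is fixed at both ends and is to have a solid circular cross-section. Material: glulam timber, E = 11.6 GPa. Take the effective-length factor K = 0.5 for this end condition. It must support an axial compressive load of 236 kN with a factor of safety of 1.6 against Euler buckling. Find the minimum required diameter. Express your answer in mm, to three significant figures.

Required P_cr = n·P = 1.6 × 236 = 377.6 kN
L_e = K·L = 0.5 × 4.00 = 2.000 m
Required I = P_cr·L_e²/(π²E) = 3.776×10^5 × 2.000² / (π² × 1.16×10^10) = 1.319×10^-5 m⁴
I_req = 1.319×10^7 mm⁴
Solid circle: I = πd⁴/64  ⇒  d = (64I/π)^(1/4) = (64×1.319×10^7/π)^(1/4) = 128 mm

d ≈ 128 mm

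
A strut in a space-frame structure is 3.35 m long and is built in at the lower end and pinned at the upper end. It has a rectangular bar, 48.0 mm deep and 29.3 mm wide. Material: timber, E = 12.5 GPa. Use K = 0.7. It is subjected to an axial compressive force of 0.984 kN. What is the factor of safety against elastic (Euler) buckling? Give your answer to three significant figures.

n ≈ 2.29

Buckling occurs about the weak axis: I_min = h·b³/12 with b = 29.3 mm (the shorter side).
I_min = 48.0×29.3³/12 = 1.006×10^5 mm⁴
I = 1.006×10^5 mm⁴ = 1.006×10^-7 m⁴
Effective length L_e = K·L = 0.7 × 3.35 = 2.345 m
P_cr = π²EI / L_e² = π² × 12.5×10⁹ × 1.006×10^-7 / 2.345² = 2.257×10^3 N
Factor of safety n = P_cr / P = 2.2573 / 0.984 = 2.29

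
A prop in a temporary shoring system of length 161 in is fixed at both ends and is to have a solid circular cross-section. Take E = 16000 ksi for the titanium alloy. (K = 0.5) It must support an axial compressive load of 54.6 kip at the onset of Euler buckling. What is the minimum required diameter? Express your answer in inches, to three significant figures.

L_e = K·L = 0.5 × 161 = 80.50 in
Required I = P_cr·L_e²/(π²E) = 5.460×10^4 × 80.50² / (π² × 1.60×10^7) = 2.241 in⁴
Solid circle: I = πd⁴/64  ⇒  d = (64I/π)^(1/4) = (64×2.241/π)^(1/4) = 2.60 in

d ≈ 2.60 in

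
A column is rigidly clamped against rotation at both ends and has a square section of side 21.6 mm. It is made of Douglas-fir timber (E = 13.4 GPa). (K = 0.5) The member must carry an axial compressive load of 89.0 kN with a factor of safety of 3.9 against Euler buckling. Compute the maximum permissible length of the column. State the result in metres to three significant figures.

L_max ≈ 0.166 m

I = a⁴/12 = 21.6⁴/12 = 1.814×10^4 mm⁴
I = 1.814×10^-8 m⁴
Required critical load P_cr = n·P = 3.9 × 89.0 = 347.1 kN = 3.471×10^5 N
From P_cr = π²EI/(K·L)²:  L = (1/K)·√(π²EI/P_cr) = (1/0.5)·√(π²×1.34×10^10×1.814×10^-8/3.471×10^5)
L = 0.166 m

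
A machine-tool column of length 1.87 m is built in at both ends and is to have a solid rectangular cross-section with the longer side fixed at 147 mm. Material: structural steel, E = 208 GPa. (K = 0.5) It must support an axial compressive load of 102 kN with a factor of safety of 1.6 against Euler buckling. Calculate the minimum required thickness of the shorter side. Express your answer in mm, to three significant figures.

b ≈ 17.8 mm

Required P_cr = n·P = 1.6 × 102 = 163.2 kN
L_e = K·L = 0.5 × 1.87 = 0.9350 m
Required I = P_cr·L_e²/(π²E) = 1.632×10^5 × 0.9350² / (π² × 2.08×10^11) = 6.950×10^-8 m⁴
I_req = 6.950×10^4 mm⁴
Rectangle, weak axis: I_min = h·b³/12 with h = 147 mm fixed  ⇒  b = (12I/h)^(1/3) = 17.8 mm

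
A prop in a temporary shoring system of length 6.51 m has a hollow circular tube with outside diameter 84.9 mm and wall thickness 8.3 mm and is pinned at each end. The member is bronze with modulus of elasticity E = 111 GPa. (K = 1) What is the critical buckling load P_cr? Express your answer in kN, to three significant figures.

P_cr ≈ 38.3 kN

Inner diameter d_i = 84.9 − 2×8.3 = 68.30 mm
I = π(d_o⁴ − d_i⁴)/64 = π(84.9⁴ − 68.30⁴)/64 = 1.482×10^6 mm⁴
I = 1.482×10^6 mm⁴ = 1.482×10^-6 m⁴
Effective length L_e = K·L = 1 × 6.51 = 6.510 m
P_cr = π²EI / L_e² = π² × 111×10⁹ × 1.482×10^-6 / 6.510² = 3.831×10^4 N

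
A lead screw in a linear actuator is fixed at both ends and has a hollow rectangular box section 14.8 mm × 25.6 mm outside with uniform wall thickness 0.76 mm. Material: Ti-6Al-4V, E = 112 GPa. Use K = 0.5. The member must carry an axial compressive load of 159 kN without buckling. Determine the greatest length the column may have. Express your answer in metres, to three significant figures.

L_max ≈ 0.248 m

Inner dimensions: h_i = 25.6 − 2×0.76 = 24.08 mm, b_i = 14.8 − 2×0.76 = 13.28 mm
Weak-axis I_min = (h_o·b_o³ − h_i·b_i³)/12 with b_o = 14.8, b_i = 13.28 mm (shorter outer/inner sides).
I_min = (25.6×14.8³ − 24.08×13.28³)/12 = 2.216×10^3 mm⁴
I = 2.216×10^-9 m⁴
At the buckling limit P_cr = P = 1.590×10^5 N
From P_cr = π²EI/(K·L)²:  L = (1/K)·√(π²EI/P_cr) = (1/0.5)·√(π²×1.12×10^11×2.216×10^-9/1.590×10^5)
L = 0.248 m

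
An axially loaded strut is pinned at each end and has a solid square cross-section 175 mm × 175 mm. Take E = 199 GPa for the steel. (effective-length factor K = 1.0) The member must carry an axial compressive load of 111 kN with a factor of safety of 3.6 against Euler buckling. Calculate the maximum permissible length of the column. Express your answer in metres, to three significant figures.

L_max ≈ 19.6 m

I = a⁴/12 = 175⁴/12 = 7.816×10^7 mm⁴
I = 7.816×10^-5 m⁴
Required critical load P_cr = n·P = 3.6 × 111 = 399.6 kN = 3.996×10^5 N
From P_cr = π²EI/(K·L)²:  L = (1/K)·√(π²EI/P_cr) = (1/1)·√(π²×1.99×10^11×7.816×10^-5/3.996×10^5)
L = 19.6 m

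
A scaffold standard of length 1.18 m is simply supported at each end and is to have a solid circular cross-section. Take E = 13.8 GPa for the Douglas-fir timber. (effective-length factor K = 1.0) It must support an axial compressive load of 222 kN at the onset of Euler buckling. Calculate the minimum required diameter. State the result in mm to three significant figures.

d ≈ 82.5 mm

L_e = K·L = 1 × 1.18 = 1.180 m
Required I = P_cr·L_e²/(π²E) = 2.220×10^5 × 1.180² / (π² × 1.38×10^10) = 2.270×10^-6 m⁴
I_req = 2.270×10^6 mm⁴
Solid circle: I = πd⁴/64  ⇒  d = (64I/π)^(1/4) = (64×2.270×10^6/π)^(1/4) = 82.5 mm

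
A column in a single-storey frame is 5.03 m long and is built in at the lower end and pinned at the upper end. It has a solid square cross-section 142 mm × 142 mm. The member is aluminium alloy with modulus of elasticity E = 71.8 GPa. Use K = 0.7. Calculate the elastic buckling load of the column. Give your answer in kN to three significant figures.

I = a⁴/12 = 142⁴/12 = 3.388×10^7 mm⁴
I = 3.388×10^7 mm⁴ = 3.388×10^-5 m⁴
Effective length L_e = K·L = 0.7 × 5.03 = 3.521 m
P_cr = π²EI / L_e² = π² × 71.8×10⁹ × 3.388×10^-5 / 3.521² = 1.937×10^6 N

P_cr ≈ 1940 kN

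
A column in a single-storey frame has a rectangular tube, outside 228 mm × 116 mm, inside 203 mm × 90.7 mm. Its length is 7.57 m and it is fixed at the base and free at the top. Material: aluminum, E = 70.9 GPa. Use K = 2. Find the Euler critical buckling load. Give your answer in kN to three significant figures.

P_cr ≈ 52.0 kN

Weak-axis I_min = (h_o·b_o³ − h_i·b_i³)/12 with b_o = 116, b_i = 90.70 mm (shorter outer/inner sides).
I_min = (228×116³ − 203.0×90.70³)/12 = 1.703×10^7 mm⁴
I = 1.703×10^7 mm⁴ = 1.703×10^-5 m⁴
Effective length L_e = K·L = 2 × 7.57 = 15.14 m
P_cr = π²EI / L_e² = π² × 70.9×10⁹ × 1.703×10^-5 / 15.14² = 5.200×10^4 N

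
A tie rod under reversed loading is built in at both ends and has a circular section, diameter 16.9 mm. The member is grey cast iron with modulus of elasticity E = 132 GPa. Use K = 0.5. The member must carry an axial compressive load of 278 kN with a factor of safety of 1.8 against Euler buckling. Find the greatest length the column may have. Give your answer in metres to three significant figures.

L_max ≈ 0.204 m

I = πd⁴/64 = π×16.9⁴/64 = 4.004×10^3 mm⁴
I = 4.004×10^-9 m⁴
Required critical load P_cr = n·P = 1.8 × 278 = 500.4 kN = 5.004×10^5 N
From P_cr = π²EI/(K·L)²:  L = (1/K)·√(π²EI/P_cr) = (1/0.5)·√(π²×1.32×10^11×4.004×10^-9/5.004×10^5)
L = 0.204 m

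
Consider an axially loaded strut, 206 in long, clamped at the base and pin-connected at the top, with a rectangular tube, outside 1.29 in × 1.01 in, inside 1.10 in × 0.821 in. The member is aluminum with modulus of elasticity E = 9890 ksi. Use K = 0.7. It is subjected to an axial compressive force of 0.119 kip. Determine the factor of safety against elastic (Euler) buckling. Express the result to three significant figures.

Weak-axis I_min = (h_o·b_o³ − h_i·b_i³)/12 with b_o = 1.01, b_i = 0.8210 in (shorter outer/inner sides).
I_min = (1.29×1.01³ − 1.100×0.8210³)/12 = 6.003×10^-2 in⁴
Effective length L_e = K·L = 0.7 × 206 = 144.2 in
P_cr = π²EI / L_e² = π² × 9890×10³ × 6.003×10^-2 / 144.2² = 281.8 lb
Factor of safety n = P_cr / P = 0.28180 / 0.119 = 2.37

n ≈ 2.37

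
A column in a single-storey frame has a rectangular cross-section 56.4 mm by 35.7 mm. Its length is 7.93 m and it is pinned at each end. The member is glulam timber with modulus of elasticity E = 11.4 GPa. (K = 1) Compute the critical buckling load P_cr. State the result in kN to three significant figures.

Buckling occurs about the weak axis: I_min = h·b³/12 with b = 35.7 mm (the shorter side).
I_min = 56.4×35.7³/12 = 2.138×10^5 mm⁴
I = 2.138×10^5 mm⁴ = 2.138×10^-7 m⁴
Effective length L_e = K·L = 1 × 7.93 = 7.930 m
P_cr = π²EI / L_e² = π² × 11.4×10⁹ × 2.138×10^-7 / 7.930² = 382.6 N

P_cr ≈ 0.383 kN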